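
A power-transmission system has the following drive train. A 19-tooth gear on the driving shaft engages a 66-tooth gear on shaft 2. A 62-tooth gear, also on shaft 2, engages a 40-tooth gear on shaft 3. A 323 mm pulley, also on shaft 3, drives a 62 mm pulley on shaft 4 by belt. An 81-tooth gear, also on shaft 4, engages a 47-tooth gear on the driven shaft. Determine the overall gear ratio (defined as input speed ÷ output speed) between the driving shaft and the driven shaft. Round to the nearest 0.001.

0.250

Each stage contributes driven/driver: gear mesh 66/19 = 3.4737, gear mesh 40/62 = 0.64516, belt 62/323 = 0.19195, gear mesh 47/81 = 0.58025.
Overall: 3.4737 × 0.64516 × 0.19195 × 0.58025 = 0.24961.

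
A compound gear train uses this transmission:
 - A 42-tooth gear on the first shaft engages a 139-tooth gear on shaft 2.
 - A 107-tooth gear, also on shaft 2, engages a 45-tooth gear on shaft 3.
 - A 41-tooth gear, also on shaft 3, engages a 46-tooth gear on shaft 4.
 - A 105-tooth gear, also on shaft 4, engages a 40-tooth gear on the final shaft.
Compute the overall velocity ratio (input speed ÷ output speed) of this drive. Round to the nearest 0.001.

0.595

Each stage contributes driven/driver: gear mesh 139/42 = 3.3095, gear mesh 45/107 = 0.42056, gear mesh 46/41 = 1.122, gear mesh 40/105 = 0.38095.
Overall: 3.3095 × 0.42056 × 1.122 × 0.38095 = 0.59489.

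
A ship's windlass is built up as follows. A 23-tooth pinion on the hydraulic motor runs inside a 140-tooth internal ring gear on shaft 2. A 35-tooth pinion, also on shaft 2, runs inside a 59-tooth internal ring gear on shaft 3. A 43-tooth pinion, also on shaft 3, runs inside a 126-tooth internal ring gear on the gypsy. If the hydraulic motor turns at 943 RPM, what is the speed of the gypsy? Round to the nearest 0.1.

internal gear 140/23 = 6.087 → 943/6.087 = 154.92 RPM
internal gear 59/35 = 1.6857 → 154.92/1.6857 = 91.903 RPM
internal gear 126/43 = 2.9302 → 91.903/2.9302 = 31.364 RPM

31.4 RPM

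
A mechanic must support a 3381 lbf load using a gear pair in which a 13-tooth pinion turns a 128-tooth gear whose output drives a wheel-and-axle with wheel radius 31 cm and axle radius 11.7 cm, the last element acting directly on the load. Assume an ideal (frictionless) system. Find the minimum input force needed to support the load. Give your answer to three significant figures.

Gear pair MA = 128/13 = 9.8462.
Wheel-and-axle MA = R/r = 31/11.7 = 2.6496.
Combined ideal MA = 9.8462 × 2.6496 = 26.088.
Effort = load / MA = 3381 / 26.088 = 129.6 lbf.

130 lbf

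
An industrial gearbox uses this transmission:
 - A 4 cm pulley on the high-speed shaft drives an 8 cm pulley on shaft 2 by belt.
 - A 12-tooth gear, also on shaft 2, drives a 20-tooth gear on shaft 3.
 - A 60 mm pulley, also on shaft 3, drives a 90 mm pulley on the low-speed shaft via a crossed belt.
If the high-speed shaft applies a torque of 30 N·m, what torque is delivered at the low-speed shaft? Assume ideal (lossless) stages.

150 N·m

After the belt (8/4): 30 × 2 = 60 N·m
After the gear mesh (20/12): 60 × 1.6667 = 100 N·m
After the belt (90/60): 100 × 1.5 = 150 N·m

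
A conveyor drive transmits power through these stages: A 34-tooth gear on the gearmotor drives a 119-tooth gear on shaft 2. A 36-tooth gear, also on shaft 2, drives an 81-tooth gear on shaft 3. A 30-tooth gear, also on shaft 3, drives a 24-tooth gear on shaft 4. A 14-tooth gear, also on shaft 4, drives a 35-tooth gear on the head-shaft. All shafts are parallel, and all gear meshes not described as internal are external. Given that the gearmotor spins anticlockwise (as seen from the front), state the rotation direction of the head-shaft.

anticlockwise

the gearmotor → shaft 2: external mesh, 1 reversal → CW.
shaft 2 → shaft 3: external mesh, 1 reversal → CCW.
shaft 3 → shaft 4: external mesh, 1 reversal → CW.
shaft 4 → the head-shaft: external mesh, 1 reversal → CCW.
4 reversals in total — an even number — so the head-shaft turns the same way as the gearmotor.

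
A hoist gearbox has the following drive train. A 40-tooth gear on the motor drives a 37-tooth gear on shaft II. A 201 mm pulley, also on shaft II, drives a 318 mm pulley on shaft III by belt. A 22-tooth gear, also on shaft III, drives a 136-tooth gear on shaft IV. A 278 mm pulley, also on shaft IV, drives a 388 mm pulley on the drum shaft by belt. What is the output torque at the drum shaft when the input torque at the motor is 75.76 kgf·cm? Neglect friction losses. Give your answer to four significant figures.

Gear mesh: ratio = 37/40 = 0.925; torque at shaft II = 75.76 × 0.925 = 70.078 kgf·cm.
Belt: ratio = 318/201 = 1.5821; torque at shaft III = 70.078 × 1.5821 = 110.87 kgf·cm.
Gear mesh: ratio = 136/22 = 6.1818; torque at shaft IV = 110.87 × 6.1818 = 685.38 kgf·cm.
Belt: ratio = 388/278 = 1.3957; torque at the drum shaft = 685.38 × 1.3957 = 956.57 kgf·cm.

956.6 kgf·cm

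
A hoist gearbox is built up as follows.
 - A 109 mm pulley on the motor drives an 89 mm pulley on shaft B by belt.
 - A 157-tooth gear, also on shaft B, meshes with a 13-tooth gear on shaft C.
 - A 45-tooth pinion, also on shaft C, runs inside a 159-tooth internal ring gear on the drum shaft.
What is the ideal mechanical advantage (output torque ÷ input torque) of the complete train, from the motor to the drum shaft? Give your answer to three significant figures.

Each stage contributes driven/driver: belt 89/109 = 0.81651, gear mesh 13/157 = 0.082803, internal gear 159/45 = 3.5333.
Overall: 0.81651 × 0.082803 × 3.5333 = 0.23889.

0.239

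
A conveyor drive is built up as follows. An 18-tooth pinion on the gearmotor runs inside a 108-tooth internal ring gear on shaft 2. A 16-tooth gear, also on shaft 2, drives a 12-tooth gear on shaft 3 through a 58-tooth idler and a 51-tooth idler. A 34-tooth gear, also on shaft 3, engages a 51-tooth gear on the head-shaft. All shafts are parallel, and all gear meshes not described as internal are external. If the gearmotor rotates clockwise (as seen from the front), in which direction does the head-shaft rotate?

clockwise

the gearmotor → shaft 2: internal mesh, same direction → CW.
shaft 2 → shaft 3: driver → idler → idler → driven is 3 external meshes, 3 reversals → CCW.
shaft 3 → the head-shaft: external mesh, 1 reversal → CW.
4 reversals in total — an even number — so the head-shaft turns the same way as the gearmotor.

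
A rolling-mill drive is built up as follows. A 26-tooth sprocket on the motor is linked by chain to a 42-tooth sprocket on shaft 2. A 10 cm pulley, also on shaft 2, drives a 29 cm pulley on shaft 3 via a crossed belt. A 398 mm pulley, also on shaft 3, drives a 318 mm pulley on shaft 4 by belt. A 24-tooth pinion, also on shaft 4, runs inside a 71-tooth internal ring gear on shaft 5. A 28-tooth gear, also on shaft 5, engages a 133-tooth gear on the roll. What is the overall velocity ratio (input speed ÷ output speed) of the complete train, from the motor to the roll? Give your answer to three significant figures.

52.6

Each stage contributes driven/driver: chain 42/26 = 1.6154, belt 29/10 = 2.9, belt 318/398 = 0.79899, internal gear 71/24 = 2.9583, gear mesh 133/28 = 4.75.
Overall: 1.6154 × 2.9 × 0.79899 × 2.9583 × 4.75 = 52.597.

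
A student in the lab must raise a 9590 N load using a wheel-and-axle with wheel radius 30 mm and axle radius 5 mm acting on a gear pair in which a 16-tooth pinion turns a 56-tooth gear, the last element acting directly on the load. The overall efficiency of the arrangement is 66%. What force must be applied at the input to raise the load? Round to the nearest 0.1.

Wheel-and-axle MA = R/r = 30/5 = 6.
Gear pair MA = 56/16 = 3.5.
Combined ideal MA = 6 × 3.5 = 21.
Actual MA = 21 × 0.66 = 13.86.
Effort = load / actual MA = 9590 / 13.86 = 691.92 N.

691.9 N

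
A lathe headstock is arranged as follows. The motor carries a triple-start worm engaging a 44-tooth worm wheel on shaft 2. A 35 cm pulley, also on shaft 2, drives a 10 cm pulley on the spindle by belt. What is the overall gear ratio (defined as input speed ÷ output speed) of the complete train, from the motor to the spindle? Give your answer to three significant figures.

4.19

Each stage contributes driven/driver: worm 44/3 = 14.667, belt 10/35 = 0.28571.
Overall: 14.667 × 0.28571 = 4.1905.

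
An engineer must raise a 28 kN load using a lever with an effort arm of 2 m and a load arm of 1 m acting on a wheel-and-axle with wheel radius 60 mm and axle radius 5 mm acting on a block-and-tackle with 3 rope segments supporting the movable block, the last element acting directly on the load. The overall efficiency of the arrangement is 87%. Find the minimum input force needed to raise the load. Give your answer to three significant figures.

0.447 kN

Lever MA = effort arm / load arm = 2/1 = 2.
Wheel-and-axle MA = R/r = 60/5 = 12.
Block-and-tackle MA = number of supporting rope parts = 3.
Combined ideal MA = 2 × 12 × 3 = 72.
Actual MA = 72 × 0.87 = 62.64.
Effort = load / actual MA = 28 / 62.64 = 0.447 kN.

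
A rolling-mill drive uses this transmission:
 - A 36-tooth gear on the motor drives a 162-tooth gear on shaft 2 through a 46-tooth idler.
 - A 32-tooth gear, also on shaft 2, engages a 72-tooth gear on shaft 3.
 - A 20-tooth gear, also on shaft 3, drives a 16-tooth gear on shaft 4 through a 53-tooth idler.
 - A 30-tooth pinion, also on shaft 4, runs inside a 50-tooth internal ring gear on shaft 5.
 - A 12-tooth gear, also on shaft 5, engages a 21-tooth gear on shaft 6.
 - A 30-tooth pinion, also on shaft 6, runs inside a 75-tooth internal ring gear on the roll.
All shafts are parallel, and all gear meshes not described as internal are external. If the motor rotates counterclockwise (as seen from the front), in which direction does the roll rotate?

counterclockwise

the motor → shaft 2: driver → idler → driven is 2 external meshes, 2 reversals → CCW.
shaft 2 → shaft 3: external mesh, 1 reversal → CW.
shaft 3 → shaft 4: driver → idler → driven is 2 external meshes, 2 reversals → CW.
shaft 4 → shaft 5: internal mesh, same direction → CW.
shaft 5 → shaft 6: external mesh, 1 reversal → CCW.
shaft 6 → the roll: internal mesh, same direction → CCW.
6 reversals in total — an even number — so the roll turns the same way as the motor.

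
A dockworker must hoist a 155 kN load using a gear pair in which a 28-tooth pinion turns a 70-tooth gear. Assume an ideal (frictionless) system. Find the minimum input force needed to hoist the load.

62 kN

Gear pair MA = 70/28 = 2.5.
Effort = load / MA = 155 / 2.5 = 62 kN.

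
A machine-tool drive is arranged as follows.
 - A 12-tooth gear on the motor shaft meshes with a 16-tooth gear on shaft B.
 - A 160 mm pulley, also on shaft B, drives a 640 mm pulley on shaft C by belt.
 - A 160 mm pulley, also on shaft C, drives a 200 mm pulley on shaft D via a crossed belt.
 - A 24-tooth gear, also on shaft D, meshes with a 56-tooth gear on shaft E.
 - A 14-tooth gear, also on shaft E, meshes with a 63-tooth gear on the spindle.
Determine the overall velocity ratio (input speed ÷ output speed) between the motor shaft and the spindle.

Each stage contributes driven/driver: gear mesh 16/12 = 1.3333, belt 640/160 = 4, belt 200/160 = 1.25, gear mesh 56/24 = 2.3333, gear mesh 63/14 = 4.5.
Overall: 1.3333 × 4 × 1.25 × 2.3333 × 4.5 = 70.

70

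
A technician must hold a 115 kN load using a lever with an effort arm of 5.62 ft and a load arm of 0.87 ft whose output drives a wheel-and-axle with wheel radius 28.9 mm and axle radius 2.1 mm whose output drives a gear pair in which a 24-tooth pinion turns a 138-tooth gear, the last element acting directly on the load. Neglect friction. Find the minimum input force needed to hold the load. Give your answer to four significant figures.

0.2250 kN

Lever MA = effort arm / load arm = 5.62/0.87 = 6.4598.
Wheel-and-axle MA = R/r = 28.9/2.1 = 13.762.
Gear pair MA = 138/24 = 5.75.
Combined ideal MA = 6.4598 × 13.762 × 5.75 = 511.17.
Effort = load / MA = 115 / 511.17 = 0.22498 kN.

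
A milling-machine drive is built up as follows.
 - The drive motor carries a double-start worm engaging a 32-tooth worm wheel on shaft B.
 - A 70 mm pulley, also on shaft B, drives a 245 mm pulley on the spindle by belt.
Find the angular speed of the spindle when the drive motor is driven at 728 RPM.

13 RPM

the drive motor → shaft B (worm, 32/2): 728 ÷ 16 = 45.5 RPM
shaft B → the spindle (belt, 245/70): 45.5 ÷ 3.5 = 13 RPM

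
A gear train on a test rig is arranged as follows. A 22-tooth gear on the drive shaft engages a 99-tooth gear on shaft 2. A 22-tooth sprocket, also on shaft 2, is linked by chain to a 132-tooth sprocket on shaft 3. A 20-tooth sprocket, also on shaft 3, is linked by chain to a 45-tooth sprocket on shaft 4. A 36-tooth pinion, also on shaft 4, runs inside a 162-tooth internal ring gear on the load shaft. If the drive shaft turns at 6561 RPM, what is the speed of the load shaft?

24 RPM

Gear mesh: ratio = 99/22 = 4.5, so shaft 2 turns at 6561 / 4.5 = 1458 RPM.
Chain: ratio = 132/22 = 6, so shaft 3 turns at 1458 / 6 = 243 RPM.
Chain: ratio = 45/20 = 2.25, so shaft 4 turns at 243 / 2.25 = 108 RPM.
Internal gear: ratio = 162/36 = 4.5, so the load shaft turns at 108 / 4.5 = 24 RPM.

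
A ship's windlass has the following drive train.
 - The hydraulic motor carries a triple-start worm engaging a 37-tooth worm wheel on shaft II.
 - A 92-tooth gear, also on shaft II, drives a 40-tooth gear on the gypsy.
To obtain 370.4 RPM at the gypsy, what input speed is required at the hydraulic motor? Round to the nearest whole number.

1986 RPM

Overall ratio R = 12.333 × 0.43478 = 5.3623.
Required input speed = output speed × R = 370.4 × 5.3623 = 1986.2 RPM.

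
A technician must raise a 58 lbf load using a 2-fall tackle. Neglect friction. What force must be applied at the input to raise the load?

Block-and-tackle MA = number of supporting rope parts = 2.
Effort = load / MA = 58 / 2 = 29 lbf.

29 lbf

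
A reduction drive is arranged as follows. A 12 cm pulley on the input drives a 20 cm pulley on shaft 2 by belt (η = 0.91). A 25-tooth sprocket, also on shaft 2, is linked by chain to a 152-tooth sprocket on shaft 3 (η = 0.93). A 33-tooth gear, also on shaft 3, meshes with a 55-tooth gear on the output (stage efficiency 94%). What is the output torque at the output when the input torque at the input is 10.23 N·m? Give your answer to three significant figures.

137 N·m

belt 20/12 = 1.6667 → τ = 10.23·1.6667·0.91 = 15.516 N·m
chain 152/25 = 6.08 → τ = 15.516·6.08·0.93 = 87.731 N·m
gear mesh 55/33 = 1.6667 → τ = 87.731·1.6667·0.94 = 137.44 N·m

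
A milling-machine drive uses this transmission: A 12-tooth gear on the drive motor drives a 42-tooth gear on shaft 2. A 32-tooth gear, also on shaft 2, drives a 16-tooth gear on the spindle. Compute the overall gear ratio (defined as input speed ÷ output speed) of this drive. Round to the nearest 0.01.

Each stage contributes driven/driver: gear mesh 42/12 = 3.5, gear mesh 16/32 = 0.5.
Overall: 3.5 × 0.5 = 1.75.

1.75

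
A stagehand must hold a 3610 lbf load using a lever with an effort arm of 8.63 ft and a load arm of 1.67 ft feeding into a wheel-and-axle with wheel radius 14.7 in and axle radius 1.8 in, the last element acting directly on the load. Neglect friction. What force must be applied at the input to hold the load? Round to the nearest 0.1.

Lever MA = effort arm / load arm = 8.63/1.67 = 5.1677.
Wheel-and-axle MA = R/r = 14.7/1.8 = 8.1667.
Combined ideal MA = 5.1677 × 8.1667 = 42.203.
Effort = load / MA = 3610 / 42.203 = 85.54 lbf.

85.5 lbf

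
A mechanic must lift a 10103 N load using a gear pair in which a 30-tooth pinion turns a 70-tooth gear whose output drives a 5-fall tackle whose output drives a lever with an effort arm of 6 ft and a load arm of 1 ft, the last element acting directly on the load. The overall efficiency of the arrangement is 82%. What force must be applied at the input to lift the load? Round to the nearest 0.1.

Gear pair MA = 70/30 = 2.3333.
Block-and-tackle MA = number of supporting rope parts = 5.
Lever MA = effort arm / load arm = 6/1 = 6.
Combined ideal MA = 2.3333 × 5 × 6 = 70.
Actual MA = 70 × 0.82 = 57.4.
Effort = load / actual MA = 10103 / 57.4 = 176.01 N.

176.0 N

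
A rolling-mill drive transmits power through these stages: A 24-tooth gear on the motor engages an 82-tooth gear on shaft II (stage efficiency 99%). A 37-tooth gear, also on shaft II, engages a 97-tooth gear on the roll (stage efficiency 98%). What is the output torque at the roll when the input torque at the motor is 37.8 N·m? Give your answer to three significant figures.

gear mesh 82/24 = 3.4167 → τ = 37.8·3.4167·0.99 = 127.86 N·m
gear mesh 97/37 = 2.6216 → τ = 127.86·2.6216·0.98 = 328.49 N·m

328 N·m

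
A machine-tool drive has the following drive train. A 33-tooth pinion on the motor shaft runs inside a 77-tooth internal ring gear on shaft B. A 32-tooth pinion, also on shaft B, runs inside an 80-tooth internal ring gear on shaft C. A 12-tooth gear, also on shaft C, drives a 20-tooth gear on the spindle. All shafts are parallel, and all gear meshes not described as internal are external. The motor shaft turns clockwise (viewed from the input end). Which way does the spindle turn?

counterclockwise

the motor shaft → shaft B: internal mesh, same direction → CW.
shaft B → shaft C: internal mesh, same direction → CW.
shaft C → the spindle: external mesh, 1 reversal → CCW.
1 reversal in total — an odd number — so the spindle turns opposite to the motor shaft.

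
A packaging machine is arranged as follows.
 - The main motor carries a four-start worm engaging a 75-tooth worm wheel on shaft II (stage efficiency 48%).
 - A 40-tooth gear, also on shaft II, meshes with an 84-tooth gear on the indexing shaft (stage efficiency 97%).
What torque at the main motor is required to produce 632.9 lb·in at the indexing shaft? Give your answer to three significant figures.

34.5 lb·in

Overall ratio R = 18.75 × 2.1 = 39.375; overall efficiency η = 0.48 × 0.97 = 0.4656.
Input torque = output torque / (R × η) = 632.9 / (39.375 × 0.4656) = 34.522 lb·in.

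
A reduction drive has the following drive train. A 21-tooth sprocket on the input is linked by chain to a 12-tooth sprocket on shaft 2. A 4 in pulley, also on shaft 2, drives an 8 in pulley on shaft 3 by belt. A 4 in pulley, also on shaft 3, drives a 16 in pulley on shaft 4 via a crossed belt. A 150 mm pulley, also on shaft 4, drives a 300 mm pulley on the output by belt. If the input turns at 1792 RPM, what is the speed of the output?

Chain: ratio = 12/21 = 0.57143, so shaft 2 turns at 1792 / 0.57143 = 3136 RPM.
Belt: ratio = 8/4 = 2, so shaft 3 turns at 3136 / 2 = 1568 RPM.
Belt: ratio = 16/4 = 4, so shaft 4 turns at 1568 / 4 = 392 RPM.
Belt: ratio = 300/150 = 2, so the output turns at 392 / 2 = 196 RPM.

196 RPM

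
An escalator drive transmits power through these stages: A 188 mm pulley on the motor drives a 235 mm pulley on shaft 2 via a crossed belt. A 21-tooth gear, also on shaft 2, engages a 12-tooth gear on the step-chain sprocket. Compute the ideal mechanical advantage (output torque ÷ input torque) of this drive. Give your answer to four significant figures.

Each stage contributes driven/driver: belt 235/188 = 1.25, gear mesh 12/21 = 0.57143.
Overall: 1.25 × 0.57143 = 0.71429.

0.7143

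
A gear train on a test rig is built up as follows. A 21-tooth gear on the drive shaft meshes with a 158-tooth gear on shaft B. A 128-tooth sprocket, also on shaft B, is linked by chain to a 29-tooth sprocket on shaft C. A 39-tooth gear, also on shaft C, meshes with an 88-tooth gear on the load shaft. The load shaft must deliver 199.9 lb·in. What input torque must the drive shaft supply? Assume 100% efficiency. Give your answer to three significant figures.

52.0 lb·in

Overall ratio R = 7.5238 × 0.22656 × 2.2564 = 3.8463.
Input torque = output torque / R = 199.9 / 3.8463 = 51.972 lb·in.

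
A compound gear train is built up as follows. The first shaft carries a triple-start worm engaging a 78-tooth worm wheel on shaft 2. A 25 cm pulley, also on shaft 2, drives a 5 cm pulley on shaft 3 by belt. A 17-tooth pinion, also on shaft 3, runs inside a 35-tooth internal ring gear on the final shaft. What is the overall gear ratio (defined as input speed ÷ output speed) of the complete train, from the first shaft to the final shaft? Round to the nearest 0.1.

Each stage contributes driven/driver: worm 78/3 = 26, belt 5/25 = 0.2, internal gear 35/17 = 2.0588.
Overall: 26 × 0.2 × 2.0588 = 10.706.

10.7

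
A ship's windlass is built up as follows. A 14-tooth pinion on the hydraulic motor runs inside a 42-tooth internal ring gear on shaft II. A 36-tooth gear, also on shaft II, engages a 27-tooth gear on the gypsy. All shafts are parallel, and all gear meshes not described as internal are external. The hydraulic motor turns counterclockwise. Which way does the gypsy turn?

the hydraulic motor → shaft II: internal mesh, same direction → CCW.
shaft II → the gypsy: external mesh, 1 reversal → CW.
1 reversal in total — an odd number — so the gypsy turns opposite to the hydraulic motor.

clockwise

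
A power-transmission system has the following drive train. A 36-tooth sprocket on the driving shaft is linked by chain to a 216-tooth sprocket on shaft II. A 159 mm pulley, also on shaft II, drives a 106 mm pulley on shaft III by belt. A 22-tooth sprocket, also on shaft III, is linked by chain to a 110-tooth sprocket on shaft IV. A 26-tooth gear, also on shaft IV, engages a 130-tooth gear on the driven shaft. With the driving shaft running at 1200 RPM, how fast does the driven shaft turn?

Chain: ratio = 216/36 = 6, so shaft II turns at 1200 / 6 = 200 RPM.
Belt: ratio = 106/159 = 0.66667, so shaft III turns at 200 / 0.66667 = 300 RPM.
Chain: ratio = 110/22 = 5, so shaft IV turns at 300 / 5 = 60 RPM.
Gear mesh: ratio = 130/26 = 5, so the driven shaft turns at 60 / 5 = 12 RPM.

12 RPM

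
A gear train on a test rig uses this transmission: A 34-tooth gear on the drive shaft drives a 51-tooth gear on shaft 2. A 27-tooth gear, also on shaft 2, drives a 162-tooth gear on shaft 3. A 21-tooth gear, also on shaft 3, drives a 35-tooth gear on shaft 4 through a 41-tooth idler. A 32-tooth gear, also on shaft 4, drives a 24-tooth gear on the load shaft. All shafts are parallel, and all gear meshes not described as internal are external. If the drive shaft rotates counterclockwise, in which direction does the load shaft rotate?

clockwise

the drive shaft → shaft 2: external mesh, 1 reversal → CW.
shaft 2 → shaft 3: external mesh, 1 reversal → CCW.
shaft 3 → shaft 4: driver → idler → driven is 2 external meshes, 2 reversals → CCW.
shaft 4 → the load shaft: external mesh, 1 reversal → CW.
5 reversals in total — an odd number — so the load shaft turns opposite to the drive shaft.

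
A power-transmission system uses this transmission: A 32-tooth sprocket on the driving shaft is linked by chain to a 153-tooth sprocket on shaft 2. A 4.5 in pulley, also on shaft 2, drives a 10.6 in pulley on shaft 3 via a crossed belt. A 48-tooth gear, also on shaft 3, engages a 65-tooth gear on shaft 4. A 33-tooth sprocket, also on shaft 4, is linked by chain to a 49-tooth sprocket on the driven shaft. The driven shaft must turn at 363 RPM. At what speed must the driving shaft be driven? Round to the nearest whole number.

Overall ratio R = 4.7812 × 2.3556 × 1.3542 × 1.4848 = 22.646.
Required input speed = output speed × R = 363 × 22.646 = 8220.5 RPM.

8220 RPM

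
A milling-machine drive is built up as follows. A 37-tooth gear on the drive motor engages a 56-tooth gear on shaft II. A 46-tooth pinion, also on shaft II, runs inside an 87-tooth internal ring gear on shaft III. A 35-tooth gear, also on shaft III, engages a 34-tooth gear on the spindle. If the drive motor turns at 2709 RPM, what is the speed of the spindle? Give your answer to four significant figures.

the drive motor → shaft II (gear mesh, 56/37): 2709 ÷ 1.5135 = 1789.9 RPM
shaft II → shaft III (internal gear, 87/46): 1789.9 ÷ 1.8913 = 946.37 RPM
shaft III → the spindle (gear mesh, 34/35): 946.37 ÷ 0.97143 = 974.21 RPM

974.2 RPM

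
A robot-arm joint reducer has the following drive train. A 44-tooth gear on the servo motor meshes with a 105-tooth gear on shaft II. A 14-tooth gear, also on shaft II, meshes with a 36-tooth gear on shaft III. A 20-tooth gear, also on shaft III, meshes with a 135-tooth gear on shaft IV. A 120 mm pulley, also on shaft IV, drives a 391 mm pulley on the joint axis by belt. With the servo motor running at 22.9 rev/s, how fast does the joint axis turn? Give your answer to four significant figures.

0.1697 rev/s

gear mesh 105/44 = 2.3864 → 22.9/2.3864 = 9.5962 rev/s
gear mesh 36/14 = 2.5714 → 9.5962/2.5714 = 3.7319 rev/s
gear mesh 135/20 = 6.75 → 3.7319/6.75 = 0.55287 rev/s
belt 391/120 = 3.2583 → 0.55287/3.2583 = 0.16968 rev/s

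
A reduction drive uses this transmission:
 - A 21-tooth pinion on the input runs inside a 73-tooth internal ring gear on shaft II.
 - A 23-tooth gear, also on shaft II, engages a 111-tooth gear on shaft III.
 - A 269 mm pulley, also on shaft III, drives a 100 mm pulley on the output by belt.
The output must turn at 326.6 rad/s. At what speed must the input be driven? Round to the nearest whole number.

2037 rad/s

Overall ratio R = 3.4762 × 4.8261 × 0.37175 = 6.2366.
Required input speed = output speed × R = 326.6 × 6.2366 = 2036.9 rad/s.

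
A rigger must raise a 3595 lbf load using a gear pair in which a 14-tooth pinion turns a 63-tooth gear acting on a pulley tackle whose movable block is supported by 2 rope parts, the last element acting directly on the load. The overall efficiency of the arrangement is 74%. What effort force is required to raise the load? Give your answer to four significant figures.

539.8 lbf

Gear pair MA = 63/14 = 4.5.
Block-and-tackle MA = number of supporting rope parts = 2.
Combined ideal MA = 4.5 × 2 = 9.
Actual MA = 9 × 0.74 = 6.66.
Effort = load / actual MA = 3595 / 6.66 = 539.79 lbf.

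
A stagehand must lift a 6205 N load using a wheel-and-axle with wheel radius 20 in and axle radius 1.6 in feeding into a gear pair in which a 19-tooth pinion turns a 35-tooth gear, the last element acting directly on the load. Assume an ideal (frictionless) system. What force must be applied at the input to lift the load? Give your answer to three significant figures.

Wheel-and-axle MA = R/r = 20/1.6 = 12.5.
Gear pair MA = 35/19 = 1.8421.
Combined ideal MA = 12.5 × 1.8421 = 23.026.
Effort = load / MA = 6205 / 23.026 = 269.47 N.

269 N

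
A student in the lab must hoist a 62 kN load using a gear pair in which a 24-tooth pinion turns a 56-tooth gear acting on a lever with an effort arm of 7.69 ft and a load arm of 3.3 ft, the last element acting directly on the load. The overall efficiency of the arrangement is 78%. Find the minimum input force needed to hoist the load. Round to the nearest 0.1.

14.6 kN

Gear pair MA = 56/24 = 2.3333.
Lever MA = effort arm / load arm = 7.69/3.3 = 2.3303.
Combined ideal MA = 2.3333 × 2.3303 = 5.4374.
Actual MA = 5.4374 × 0.78 = 4.2412.
Effort = load / actual MA = 62 / 4.2412 = 14.619 kN.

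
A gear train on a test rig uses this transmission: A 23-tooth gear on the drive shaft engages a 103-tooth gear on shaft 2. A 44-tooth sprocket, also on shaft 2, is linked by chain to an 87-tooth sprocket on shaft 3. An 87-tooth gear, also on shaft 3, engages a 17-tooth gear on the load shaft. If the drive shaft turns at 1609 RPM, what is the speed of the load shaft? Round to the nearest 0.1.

929.9 RPM

Gear mesh: ratio = 103/23 = 4.4783, so shaft 2 turns at 1609 / 4.4783 = 359.29 RPM.
Chain: ratio = 87/44 = 1.9773, so shaft 3 turns at 359.29 / 1.9773 = 181.71 RPM.
Gear mesh: ratio = 17/87 = 0.1954, so the load shaft turns at 181.71 / 0.1954 = 929.93 RPM.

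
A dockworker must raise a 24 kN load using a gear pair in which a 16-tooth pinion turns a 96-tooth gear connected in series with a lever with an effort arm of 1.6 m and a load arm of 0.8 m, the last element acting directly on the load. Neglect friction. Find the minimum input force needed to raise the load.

2 kN

Gear pair MA = 96/16 = 6.
Lever MA = effort arm / load arm = 1.6/0.8 = 2.
Combined ideal MA = 6 × 2 = 12.
Effort = load / MA = 24 / 12 = 2 kN.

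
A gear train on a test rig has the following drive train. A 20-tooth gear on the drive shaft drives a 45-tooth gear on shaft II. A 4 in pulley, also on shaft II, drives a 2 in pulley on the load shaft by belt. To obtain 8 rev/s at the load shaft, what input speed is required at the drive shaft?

Overall ratio R = 2.25 × 0.5 = 1.125.
Required input speed = output speed × R = 8 × 1.125 = 9 rev/s.

9 rev/s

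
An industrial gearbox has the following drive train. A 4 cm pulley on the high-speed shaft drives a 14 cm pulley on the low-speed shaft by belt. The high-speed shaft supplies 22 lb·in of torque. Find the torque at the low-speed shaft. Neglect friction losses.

77 lb·in

After the belt (14/4): 22 × 3.5 = 77 lb·in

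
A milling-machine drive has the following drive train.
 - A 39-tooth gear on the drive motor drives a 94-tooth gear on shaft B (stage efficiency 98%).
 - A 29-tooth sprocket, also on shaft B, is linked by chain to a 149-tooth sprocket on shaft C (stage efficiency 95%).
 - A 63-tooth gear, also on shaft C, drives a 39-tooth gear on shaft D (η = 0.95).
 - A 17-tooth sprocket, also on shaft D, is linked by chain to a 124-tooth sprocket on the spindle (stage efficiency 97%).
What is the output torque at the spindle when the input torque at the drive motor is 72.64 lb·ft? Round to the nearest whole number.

After the gear mesh (94/39): 72.64 × 2.4103 × 0.98 = 171.58 lb·ft
After the chain (149/29): 171.58 × 5.1379 × 0.95 = 837.48 lb·ft
After the gear mesh (39/63): 837.48 × 0.61905 × 0.95 = 492.52 lb·ft
After the chain (124/17): 492.52 × 7.2941 × 0.97 = 3484.7 lb·ft

3485 lb·ft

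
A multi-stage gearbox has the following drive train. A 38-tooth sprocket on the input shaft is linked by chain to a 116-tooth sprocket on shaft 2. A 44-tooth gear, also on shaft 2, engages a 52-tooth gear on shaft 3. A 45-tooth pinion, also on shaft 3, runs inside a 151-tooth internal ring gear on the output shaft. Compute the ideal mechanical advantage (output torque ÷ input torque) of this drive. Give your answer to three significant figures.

12.1

Each stage contributes driven/driver: chain 116/38 = 3.0526, gear mesh 52/44 = 1.1818, internal gear 151/45 = 3.3556.
Overall: 3.0526 × 1.1818 × 3.3556 = 12.106.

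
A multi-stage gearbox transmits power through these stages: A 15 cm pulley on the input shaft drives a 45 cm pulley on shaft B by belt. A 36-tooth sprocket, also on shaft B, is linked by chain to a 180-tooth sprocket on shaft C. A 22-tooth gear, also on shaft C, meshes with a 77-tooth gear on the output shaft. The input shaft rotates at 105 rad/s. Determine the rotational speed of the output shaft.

Belt: ratio = 45/15 = 3, so shaft B turns at 105 / 3 = 35 rad/s.
Chain: ratio = 180/36 = 5, so shaft C turns at 35 / 5 = 7 rad/s.
Gear mesh: ratio = 77/22 = 3.5, so the output shaft turns at 7 / 3.5 = 2 rad/s.

2 rad/s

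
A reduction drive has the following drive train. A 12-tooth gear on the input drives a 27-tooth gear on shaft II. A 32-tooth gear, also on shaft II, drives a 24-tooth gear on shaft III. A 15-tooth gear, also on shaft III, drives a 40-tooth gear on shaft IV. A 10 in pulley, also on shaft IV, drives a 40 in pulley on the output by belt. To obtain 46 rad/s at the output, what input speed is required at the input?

828 rad/s

Overall ratio R = 2.25 × 0.75 × 2.6667 × 4 = 18.
Required input speed = output speed × R = 46 × 18 = 828 rad/s.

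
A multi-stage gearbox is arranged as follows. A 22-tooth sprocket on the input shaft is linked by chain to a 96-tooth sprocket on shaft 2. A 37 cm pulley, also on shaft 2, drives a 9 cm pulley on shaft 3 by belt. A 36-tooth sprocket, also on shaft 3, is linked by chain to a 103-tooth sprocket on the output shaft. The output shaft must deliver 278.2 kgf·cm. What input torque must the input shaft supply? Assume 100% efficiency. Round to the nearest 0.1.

Overall ratio R = 4.3636 × 0.24324 × 2.8611 = 3.0369.
Input torque = output torque / R = 278.2 / 3.0369 = 91.608 kgf·cm.

91.6 kgf·cm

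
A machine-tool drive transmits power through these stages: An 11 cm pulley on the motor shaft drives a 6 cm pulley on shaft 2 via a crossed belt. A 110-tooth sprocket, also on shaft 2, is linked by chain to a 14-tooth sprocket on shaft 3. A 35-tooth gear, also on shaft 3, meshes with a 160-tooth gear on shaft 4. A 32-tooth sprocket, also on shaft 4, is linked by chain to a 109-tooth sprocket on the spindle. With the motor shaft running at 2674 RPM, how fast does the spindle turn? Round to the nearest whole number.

Belt: ratio = 6/11 = 0.54545, so shaft 2 turns at 2674 / 0.54545 = 4902.3 RPM.
Chain: ratio = 14/110 = 0.12727, so shaft 3 turns at 4902.3 / 0.12727 = 38518 RPM.
Gear mesh: ratio = 160/35 = 4.5714, so shaft 4 turns at 38518 / 4.5714 = 8425.9 RPM.
Chain: ratio = 109/32 = 3.4062, so the spindle turns at 8425.9 / 3.4062 = 2473.7 RPM.

2474 RPM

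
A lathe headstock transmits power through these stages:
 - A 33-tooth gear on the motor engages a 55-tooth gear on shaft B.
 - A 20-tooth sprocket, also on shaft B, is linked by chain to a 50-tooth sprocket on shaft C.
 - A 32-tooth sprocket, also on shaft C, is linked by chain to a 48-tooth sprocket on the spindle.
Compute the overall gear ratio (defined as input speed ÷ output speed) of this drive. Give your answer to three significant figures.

Each stage contributes driven/driver: gear mesh 55/33 = 1.6667, chain 50/20 = 2.5, chain 48/32 = 1.5.
Overall: 1.6667 × 2.5 × 1.5 = 6.25.

6.25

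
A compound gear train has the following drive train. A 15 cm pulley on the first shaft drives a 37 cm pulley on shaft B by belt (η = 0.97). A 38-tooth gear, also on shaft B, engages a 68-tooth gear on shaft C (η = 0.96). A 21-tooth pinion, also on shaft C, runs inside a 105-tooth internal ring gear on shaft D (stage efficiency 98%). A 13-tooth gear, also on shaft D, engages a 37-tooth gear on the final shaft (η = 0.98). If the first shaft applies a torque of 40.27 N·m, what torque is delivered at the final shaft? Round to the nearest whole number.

2262 N·m

After the belt (37/15): 40.27 × 2.4667 × 0.97 = 96.353 N·m
After the gear mesh (68/38): 96.353 × 1.7895 × 0.96 = 165.52 N·m
After the internal gear (105/21): 165.52 × 5 × 0.98 = 811.07 N·m
After the gear mesh (37/13): 811.07 × 2.8462 × 0.98 = 2262.3 N·m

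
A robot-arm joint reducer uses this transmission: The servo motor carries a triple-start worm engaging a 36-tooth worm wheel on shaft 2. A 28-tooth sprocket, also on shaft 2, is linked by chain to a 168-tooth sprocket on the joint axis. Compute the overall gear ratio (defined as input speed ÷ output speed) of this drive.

72

Each stage contributes driven/driver: worm 36/3 = 12, chain 168/28 = 6.
Overall: 12 × 6 = 72.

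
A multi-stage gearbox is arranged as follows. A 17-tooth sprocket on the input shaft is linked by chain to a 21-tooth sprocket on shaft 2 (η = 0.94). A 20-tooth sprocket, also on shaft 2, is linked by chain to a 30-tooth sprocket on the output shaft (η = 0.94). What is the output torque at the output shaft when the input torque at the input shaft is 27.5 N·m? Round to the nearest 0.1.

chain 21/17 = 1.2353 → τ = 27.5·1.2353·0.94 = 31.932 N·m
chain 30/20 = 1.5 → τ = 31.932·1.5·0.94 = 45.025 N·m

45.0 N·m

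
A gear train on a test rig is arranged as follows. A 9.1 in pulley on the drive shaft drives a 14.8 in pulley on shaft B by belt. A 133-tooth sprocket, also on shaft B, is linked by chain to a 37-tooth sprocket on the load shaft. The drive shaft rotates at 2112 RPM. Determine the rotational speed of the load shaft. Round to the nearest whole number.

belt 14.8/9.1 = 1.6264 → 2112/1.6264 = 1298.6 RPM
chain 37/133 = 0.2782 → 1298.6/0.2782 = 4667.9 RPM

4668 RPM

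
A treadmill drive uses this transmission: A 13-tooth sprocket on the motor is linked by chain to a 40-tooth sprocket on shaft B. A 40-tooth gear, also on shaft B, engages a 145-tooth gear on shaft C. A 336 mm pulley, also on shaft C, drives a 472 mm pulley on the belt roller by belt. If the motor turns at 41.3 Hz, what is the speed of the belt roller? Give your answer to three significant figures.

2.64 Hz

the motor → shaft B (chain, 40/13): 41.3 ÷ 3.0769 = 13.422 Hz
shaft B → shaft C (gear mesh, 145/40): 13.422 ÷ 3.625 = 3.7028 Hz
shaft C → the belt roller (belt, 472/336): 3.7028 ÷ 1.4048 = 2.6359 Hz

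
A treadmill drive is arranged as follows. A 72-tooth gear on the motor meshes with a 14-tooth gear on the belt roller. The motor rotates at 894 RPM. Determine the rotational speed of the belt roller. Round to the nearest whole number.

4598 RPM

the motor → the belt roller (gear mesh, 14/72): 894 ÷ 0.19444 = 4597.7 RPM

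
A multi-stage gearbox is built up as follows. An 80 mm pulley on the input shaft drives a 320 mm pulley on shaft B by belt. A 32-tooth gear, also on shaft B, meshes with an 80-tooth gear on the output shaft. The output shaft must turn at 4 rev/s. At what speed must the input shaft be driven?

Overall ratio R = 4 × 2.5 = 10.
Required input speed = output speed × R = 4 × 10 = 40 rev/s.

40 rev/s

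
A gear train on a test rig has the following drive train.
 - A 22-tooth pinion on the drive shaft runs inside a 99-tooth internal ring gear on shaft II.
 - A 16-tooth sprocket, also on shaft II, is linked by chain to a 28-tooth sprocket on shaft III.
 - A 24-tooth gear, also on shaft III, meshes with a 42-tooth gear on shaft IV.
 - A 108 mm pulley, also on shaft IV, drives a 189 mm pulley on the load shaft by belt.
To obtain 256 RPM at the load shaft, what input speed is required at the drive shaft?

6174 RPM

Overall ratio R = 4.5 × 1.75 × 1.75 × 1.75 = 24.117.
Required input speed = output speed × R = 256 × 24.117 = 6174 RPM.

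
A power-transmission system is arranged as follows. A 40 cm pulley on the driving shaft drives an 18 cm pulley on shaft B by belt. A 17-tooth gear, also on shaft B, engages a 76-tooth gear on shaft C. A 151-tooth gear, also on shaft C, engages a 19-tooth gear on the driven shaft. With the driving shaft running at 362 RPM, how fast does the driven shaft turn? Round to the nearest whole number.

1430 RPM

belt 18/40 = 0.45 → 362/0.45 = 804.44 RPM
gear mesh 76/17 = 4.4706 → 804.44/4.4706 = 179.94 RPM
gear mesh 19/151 = 0.12583 → 179.94/0.12583 = 1430.1 RPM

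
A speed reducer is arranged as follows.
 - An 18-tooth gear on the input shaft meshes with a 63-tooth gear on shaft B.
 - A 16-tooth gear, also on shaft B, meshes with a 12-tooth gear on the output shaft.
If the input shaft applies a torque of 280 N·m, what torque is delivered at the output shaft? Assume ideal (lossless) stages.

After the gear mesh (63/18): 280 × 3.5 = 980 N·m
After the gear mesh (12/16): 980 × 0.75 = 735 N·m

735 N·m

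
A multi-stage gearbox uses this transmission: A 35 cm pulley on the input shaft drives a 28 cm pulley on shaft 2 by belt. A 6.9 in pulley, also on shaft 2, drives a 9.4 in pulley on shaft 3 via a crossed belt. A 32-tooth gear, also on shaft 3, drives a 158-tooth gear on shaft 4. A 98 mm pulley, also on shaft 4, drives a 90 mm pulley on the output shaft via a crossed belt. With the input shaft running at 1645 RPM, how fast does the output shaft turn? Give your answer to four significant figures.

332.9 RPM

belt 28/35 = 0.8 → 1645/0.8 = 2056.2 RPM
belt 9.4/6.9 = 1.3623 → 2056.2/1.3623 = 1509.4 RPM
gear mesh 158/32 = 4.9375 → 1509.4/4.9375 = 305.7 RPM
belt 90/98 = 0.91837 → 305.7/0.91837 = 332.87 RPM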